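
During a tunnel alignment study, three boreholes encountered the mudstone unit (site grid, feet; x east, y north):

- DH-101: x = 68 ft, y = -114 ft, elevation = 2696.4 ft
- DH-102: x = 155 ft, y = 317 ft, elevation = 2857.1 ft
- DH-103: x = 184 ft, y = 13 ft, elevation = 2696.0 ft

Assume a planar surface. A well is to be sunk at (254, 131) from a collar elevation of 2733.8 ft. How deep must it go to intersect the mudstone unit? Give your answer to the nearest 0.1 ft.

18.2 ft

Two edge vectors: DH-101→DH-102 = (87, 431, 160.7), DH-101→DH-103 = (116, 127, -0.4).
Normal n = (DH-101→DH-102) × (DH-101→DH-103) = (-20581.3, 18676, -38947).
So ∂z/∂x = −n_x/n_z = −0.52844 and ∂z/∂y = −n_y/n_z = 0.47952.
Intercept c from DH-101: 2696.4 + 35.93 + 54.67 = 2787.00.
At (254, 131): z_contact = −134.22 + 62.82 + 2787.00 = 2715.59 ft.
Depth below ground = 2733.8 − 2715.59 = 18.2 ft.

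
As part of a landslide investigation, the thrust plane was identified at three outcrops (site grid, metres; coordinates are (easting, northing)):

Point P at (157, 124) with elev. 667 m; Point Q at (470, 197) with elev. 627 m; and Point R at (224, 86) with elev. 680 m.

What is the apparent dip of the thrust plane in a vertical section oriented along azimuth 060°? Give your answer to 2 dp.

12.98°

Let the plane be z = a·E + b·N + c.
Point Q−Point P: 313a + 73b = −40;  Point R−Point P: 67a − 38b = 13.
Solving gives a = −0.03402, b = −0.40209.
Unit vector along 060° is (sin 60°, cos 60°) = (0.8660, 0.5000).
Slope in that direction = a·(0.8660) + b·(0.5000) = −0.23050.
Apparent dip = arctan|0.23050| = 12.98° (true dip is 22.0°, so apparent ≤ true as expected).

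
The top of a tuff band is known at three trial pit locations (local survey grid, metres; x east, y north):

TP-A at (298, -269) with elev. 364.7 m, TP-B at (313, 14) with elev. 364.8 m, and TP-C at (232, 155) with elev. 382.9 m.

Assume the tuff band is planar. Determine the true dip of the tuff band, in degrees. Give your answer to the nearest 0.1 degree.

11.5°

Two edge vectors: TP-A→TP-B = (15, 283, 0.1), TP-A→TP-C = (-66, 424, 18.2).
Normal n = (TP-A→TP-B) × (TP-A→TP-C) = (5108.2, -279.6, 25038).
So ∂z/∂x = −n_x/n_z = −0.20402 and ∂z/∂y = −n_y/n_z = 0.01117.
Gradient magnitude |∇z| = √(a² + b²) = √(0.04162 + 0.00012) = 0.20432.
True dip = arctan(0.20432) = 11.5°, dipping toward E (azimuth ≈ 093°).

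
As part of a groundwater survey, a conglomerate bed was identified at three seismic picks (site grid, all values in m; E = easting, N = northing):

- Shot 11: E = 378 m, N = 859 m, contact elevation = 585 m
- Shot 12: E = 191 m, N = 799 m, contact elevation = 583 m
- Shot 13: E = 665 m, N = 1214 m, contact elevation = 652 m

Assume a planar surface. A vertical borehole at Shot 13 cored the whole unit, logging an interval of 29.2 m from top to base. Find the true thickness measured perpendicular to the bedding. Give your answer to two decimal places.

Two edge vectors: Shot 11→Shot 12 = (-187, -60, -2), Shot 11→Shot 13 = (287, 355, 67).
Normal n = (Shot 11→Shot 12) × (Shot 11→Shot 13) = (-3310, 11955, -49165).
So ∂z/∂E = −n_x/n_z = −0.06732 and ∂z/∂N = −n_y/n_z = 0.24316.
|∇z| = √(a²+b²) = 0.25231, so dip δ = arctan(0.25231) = 14.16°.
True thickness = vertical thickness × cos δ = 29.2 × cos 14.16° = 28.31 m.

28.31 m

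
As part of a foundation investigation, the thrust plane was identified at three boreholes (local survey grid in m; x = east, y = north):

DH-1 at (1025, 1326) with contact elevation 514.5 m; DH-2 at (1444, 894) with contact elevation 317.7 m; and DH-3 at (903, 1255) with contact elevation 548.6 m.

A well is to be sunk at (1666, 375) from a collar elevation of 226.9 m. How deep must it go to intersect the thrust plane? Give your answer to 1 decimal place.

Two edge vectors: DH-1→DH-2 = (419, -432, -196.8), DH-1→DH-3 = (-122, -71, 34.1).
Normal n = (DH-1→DH-2) × (DH-1→DH-3) = (-28704, 9721.7, -82453).
So ∂z/∂x = −n_x/n_z = −0.348126 and ∂z/∂y = −n_y/n_z = 0.117906.
Intercept c from DH-1: 514.5 + 356.83 − 156.34 = 714.99.
At (1666, 375): z_contact = −579.98 + 44.21 + 714.99 = 179.22 m.
Depth below ground = 226.9 − 179.22 = 47.7 m.

47.7 m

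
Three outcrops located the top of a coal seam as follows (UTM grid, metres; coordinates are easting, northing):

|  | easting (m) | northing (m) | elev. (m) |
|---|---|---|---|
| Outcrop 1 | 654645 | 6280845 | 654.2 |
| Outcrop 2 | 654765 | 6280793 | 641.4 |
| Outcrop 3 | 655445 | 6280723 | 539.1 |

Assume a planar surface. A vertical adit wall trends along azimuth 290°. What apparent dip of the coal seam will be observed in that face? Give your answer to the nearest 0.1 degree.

6.2°

Let the plane be z = a·easting + b·northing + c.
Outcrop 2−Outcrop 1: 120a − 52b = −12.8;  Outcrop 3−Outcrop 1: 800a − 122b = −115.1.
Solving gives a = −0.16408, b = −0.13249.
Unit vector along 290° is (sin 290°, cos 290°) = (-0.9397, 0.3420).
Slope in that direction = a·(-0.9397) + b·(0.3420) = 0.10887.
Apparent dip = arctan|0.10887| = 6.2° (true dip is 11.9°, so apparent ≤ true as expected).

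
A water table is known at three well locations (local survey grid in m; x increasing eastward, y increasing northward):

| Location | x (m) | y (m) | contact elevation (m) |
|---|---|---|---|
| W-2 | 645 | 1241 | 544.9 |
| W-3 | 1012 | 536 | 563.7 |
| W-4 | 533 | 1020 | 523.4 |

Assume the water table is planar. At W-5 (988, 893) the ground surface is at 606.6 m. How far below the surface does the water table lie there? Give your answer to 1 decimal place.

Two edge vectors: W-2→W-3 = (367, -705, 18.8), W-2→W-4 = (-112, -221, -21.5).
Normal n = (W-2→W-3) × (W-2→W-4) = (19312.3, 5784.9, -160067).
So ∂z/∂x = −n_x/n_z = 0.120651 and ∂z/∂y = −n_y/n_z = 0.036140.
Intercept c from W-2: 544.9 − 77.82 − 44.85 = 422.23.
At (988, 893): z_contact = 119.20 + 32.27 + 422.23 = 573.71 m.
Depth below ground = 606.6 − 573.71 = 32.9 m.

32.9 m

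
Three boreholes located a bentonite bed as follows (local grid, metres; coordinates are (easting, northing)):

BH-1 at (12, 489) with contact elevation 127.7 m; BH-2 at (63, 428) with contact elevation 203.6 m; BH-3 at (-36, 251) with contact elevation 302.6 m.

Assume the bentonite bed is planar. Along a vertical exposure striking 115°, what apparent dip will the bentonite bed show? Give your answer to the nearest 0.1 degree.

Two edge vectors: BH-1→BH-2 = (51, -61, 75.9), BH-1→BH-3 = (-48, -238, 174.9).
Normal n = (BH-1→BH-2) × (BH-1→BH-3) = (7395.3, -12563.1, -15066).
So ∂z/∂E = −n_x/n_z = 0.49086 and ∂z/∂N = −n_y/n_z = −0.83387.
Unit vector along 115° is (sin 115°, cos 115°) = (0.9063, -0.4226).
Slope in that direction = a·(0.9063) + b·(-0.4226) = 0.79728.
Apparent dip = arctan|0.79728| = 38.6° (true dip is 44.1°, so apparent ≤ true as expected).

38.6°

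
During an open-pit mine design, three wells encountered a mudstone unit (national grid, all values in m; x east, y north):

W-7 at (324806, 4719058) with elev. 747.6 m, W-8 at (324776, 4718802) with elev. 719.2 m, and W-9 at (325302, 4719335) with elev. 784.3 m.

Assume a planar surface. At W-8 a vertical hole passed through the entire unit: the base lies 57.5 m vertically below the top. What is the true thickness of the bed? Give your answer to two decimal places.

Let the plane be z = a·x + b·y + c.
W-8−W-7: −30a − 256b = −28.4;  W-9−W-7: 496a + 277b = 36.7.
Solving gives a = 0.01288, b = 0.10943.
|∇z| = √(a²+b²) = 0.11018, so dip δ = arctan(0.11018) = 6.29°.
True thickness = vertical thickness × cos δ = 57.5 × cos 6.29° = 57.15 m.

57.15 m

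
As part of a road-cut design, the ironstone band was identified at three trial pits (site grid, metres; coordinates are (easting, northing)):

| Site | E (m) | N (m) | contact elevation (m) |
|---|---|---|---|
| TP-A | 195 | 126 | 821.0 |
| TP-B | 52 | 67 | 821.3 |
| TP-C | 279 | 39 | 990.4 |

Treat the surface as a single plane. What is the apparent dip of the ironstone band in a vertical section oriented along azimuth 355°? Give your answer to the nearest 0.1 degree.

Let the plane be z = a·E + b·N + c.
TP-B−TP-A: −143a − 59b = 0.3;  TP-C−TP-A: 84a − 87b = 169.4.
Solving gives a = 0.57300, b = −1.39388.
Unit vector along 355° is (sin 355°, cos 355°) = (-0.0872, 0.9962).
Slope in that direction = a·(-0.0872) + b·(0.9962) = −1.43852.
Apparent dip = arctan|1.43852| = 55.2° (true dip is 56.4°, so apparent ≤ true as expected).

55.2°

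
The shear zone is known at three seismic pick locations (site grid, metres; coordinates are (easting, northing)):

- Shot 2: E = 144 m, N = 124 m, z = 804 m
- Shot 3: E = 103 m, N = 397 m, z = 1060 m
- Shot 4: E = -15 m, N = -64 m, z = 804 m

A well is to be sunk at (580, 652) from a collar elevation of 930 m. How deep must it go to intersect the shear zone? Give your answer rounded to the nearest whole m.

116 m

Let the plane be z = a·E + b·N + c.
Shot 3−Shot 2: −41a + 273b = 256;  Shot 4−Shot 2: −159a − 188b = 0.
Solving gives a = −0.94156, b = 0.79632.
Then c = 804 − a·144 − b·124 = 840.84.
At (580, 652): z_contact = −546.1 + 519.2 + 840.84 = 813.9 m.
Depth below ground = 930 − 813.9 = 116 m.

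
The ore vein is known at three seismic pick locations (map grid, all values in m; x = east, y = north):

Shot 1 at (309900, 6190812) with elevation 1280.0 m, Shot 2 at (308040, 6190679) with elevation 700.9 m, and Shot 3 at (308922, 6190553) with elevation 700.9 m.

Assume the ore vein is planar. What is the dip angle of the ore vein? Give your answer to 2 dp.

Two edge vectors: Shot 1→Shot 2 = (-1860, -133, -579.1), Shot 1→Shot 3 = (-978, -259, -579.1).
Normal n = (Shot 1→Shot 2) × (Shot 1→Shot 3) = (-72966.6, -510766.2, 351666).
So ∂z/∂x = −n_x/n_z = 0.20749 and ∂z/∂y = −n_y/n_z = 1.45242.
Gradient magnitude |∇z| = √(a² + b²) = √(0.04305 + 2.10952) = 1.46716.
True dip = arctan(1.46716) = 55.72°, dipping toward S (azimuth ≈ 188°).

55.72°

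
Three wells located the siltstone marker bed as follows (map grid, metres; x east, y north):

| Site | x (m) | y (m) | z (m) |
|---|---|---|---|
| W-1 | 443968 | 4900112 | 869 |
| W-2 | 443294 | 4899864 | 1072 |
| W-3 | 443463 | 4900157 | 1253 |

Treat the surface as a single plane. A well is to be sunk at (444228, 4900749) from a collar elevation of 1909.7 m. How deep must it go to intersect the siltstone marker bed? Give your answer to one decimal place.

Let the plane be z = a·x + b·y + c.
W-2−W-1: −674a − 248b = 203;  W-3−W-1: −505a + 45b = 384.
Solving gives a = −0.670868419, b = 1.004698849.
Then c = 869 − a·443968 − b·4900112 = −4624423.78.
At (444228, 4900749): z_contact = −298018.54 + 4923776.88 − 4624423.78 = 1334.57 m.
Depth below ground = 1909.7 − 1334.57 = 575.1 m.

575.1 m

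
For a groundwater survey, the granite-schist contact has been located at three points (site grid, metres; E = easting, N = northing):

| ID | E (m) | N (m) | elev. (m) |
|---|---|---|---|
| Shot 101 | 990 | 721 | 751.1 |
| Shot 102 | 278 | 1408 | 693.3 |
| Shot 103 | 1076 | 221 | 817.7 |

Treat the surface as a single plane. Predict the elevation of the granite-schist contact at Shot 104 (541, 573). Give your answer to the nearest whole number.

798 m

Let the plane be z = a·E + b·N + c.
Shot 102−Shot 101: −712a + 687b = −57.8;  Shot 103−Shot 101: 86a − 500b = 66.6.
Solving gives a = −0.05676, b = −0.14296.
Then c = 751.1 − a·990 − b·721 = 910.37.
At (541, 573): z = −30.7 − 81.9 + 910.37 = 797.7 m.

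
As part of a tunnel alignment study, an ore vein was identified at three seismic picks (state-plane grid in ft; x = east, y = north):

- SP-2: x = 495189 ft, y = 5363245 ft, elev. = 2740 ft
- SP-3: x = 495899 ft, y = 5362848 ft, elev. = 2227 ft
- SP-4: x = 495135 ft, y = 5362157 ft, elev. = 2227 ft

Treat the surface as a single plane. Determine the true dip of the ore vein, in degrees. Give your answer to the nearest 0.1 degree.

Let the plane be z = a·x + b·y + c.
SP-3−SP-2: 710a − 397b = −513;  SP-4−SP-2: −54a − 1088b = −513.
Solving gives a = −0.44650, b = 0.49367.
Gradient magnitude |∇z| = √(a² + b²) = √(0.19936 + 0.24371) = 0.66563.
True dip = arctan(0.66563) = 33.6°, dipping toward SE (azimuth ≈ 138°).

33.6°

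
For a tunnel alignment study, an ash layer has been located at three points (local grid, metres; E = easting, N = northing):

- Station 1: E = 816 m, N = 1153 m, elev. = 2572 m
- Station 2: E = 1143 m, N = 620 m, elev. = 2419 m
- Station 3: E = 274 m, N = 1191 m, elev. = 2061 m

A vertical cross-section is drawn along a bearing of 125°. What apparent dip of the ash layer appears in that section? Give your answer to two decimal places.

Two edge vectors: Station 1→Station 2 = (327, -533, -153), Station 1→Station 3 = (-542, 38, -511).
Normal n = (Station 1→Station 2) × (Station 1→Station 3) = (278177, 250023, -276460).
So ∂z/∂E = −n_x/n_z = 1.00621 and ∂z/∂N = −n_y/n_z = 0.90437.
Unit vector along 125° is (sin 125°, cos 125°) = (0.8192, -0.5736).
Slope in that direction = a·(0.8192) + b·(-0.5736) = 0.30551.
Apparent dip = arctan|0.30551| = 16.99° (true dip is 53.5°, so apparent ≤ true as expected).

16.99°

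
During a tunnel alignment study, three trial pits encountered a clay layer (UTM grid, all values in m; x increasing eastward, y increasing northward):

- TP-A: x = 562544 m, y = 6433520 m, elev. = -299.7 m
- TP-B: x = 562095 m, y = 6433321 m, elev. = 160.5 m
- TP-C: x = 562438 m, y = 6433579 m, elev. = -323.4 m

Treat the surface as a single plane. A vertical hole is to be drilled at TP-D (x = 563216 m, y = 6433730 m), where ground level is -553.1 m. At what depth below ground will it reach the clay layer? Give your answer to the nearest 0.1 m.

Two edge vectors: TP-A→TP-B = (-449, -199, 460.2), TP-A→TP-C = (-106, 59, -23.7).
Normal n = (TP-A→TP-B) × (TP-A→TP-C) = (-22435.5, -59422.5, -47585).
So ∂z/∂x = −n_x/n_z = −0.471482610 and ∂z/∂y = −n_y/n_z = −1.248765367.
Intercept c from TP-A: -299.7 + 265229.71 + 8033956.97 = 8298886.98.
At (563216, 6433730): z_contact = −265546.55 − 8034219.21 + 8298886.98 = -878.78 m.
Depth below ground = -553.1 − (-878.78) = 325.7 m.

325.7 m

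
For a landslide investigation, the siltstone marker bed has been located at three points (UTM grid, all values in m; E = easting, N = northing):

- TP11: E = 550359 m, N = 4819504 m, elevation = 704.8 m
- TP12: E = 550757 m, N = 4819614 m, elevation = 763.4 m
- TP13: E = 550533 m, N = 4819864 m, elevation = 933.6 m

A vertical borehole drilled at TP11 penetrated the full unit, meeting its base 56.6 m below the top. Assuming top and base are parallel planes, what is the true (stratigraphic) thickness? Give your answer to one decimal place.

Let the plane be z = a·E + b·N + c.
TP12−TP11: 398a + 110b = 58.6;  TP13−TP11: 174a + 360b = 228.8.
Solving gives a = −0.03280, b = 0.65141.
|∇z| = √(a²+b²) = 0.65224, so dip δ = arctan(0.65224) = 33.11°.
True thickness = vertical thickness × cos δ = 56.6 × cos 33.11° = 47.4 m.

47.4 m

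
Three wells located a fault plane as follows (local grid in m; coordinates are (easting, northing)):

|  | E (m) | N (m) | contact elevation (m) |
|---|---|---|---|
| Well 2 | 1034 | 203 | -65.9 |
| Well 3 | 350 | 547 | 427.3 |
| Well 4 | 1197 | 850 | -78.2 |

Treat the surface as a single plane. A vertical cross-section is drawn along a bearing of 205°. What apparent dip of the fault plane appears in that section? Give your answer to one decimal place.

Two edge vectors: Well 2→Well 3 = (-684, 344, 493.2), Well 2→Well 4 = (163, 647, -12.3).
Normal n = (Well 2→Well 3) × (Well 2→Well 4) = (-323331.6, 71978.4, -498620).
So ∂z/∂E = −n_x/n_z = −0.64845 and ∂z/∂N = −n_y/n_z = 0.14436.
Unit vector along 205° is (sin 205°, cos 205°) = (-0.4226, -0.9063).
Slope in that direction = a·(-0.4226) + b·(-0.9063) = 0.14322.
Apparent dip = arctan|0.14322| = 8.2° (true dip is 33.6°, so apparent ≤ true as expected).

8.2°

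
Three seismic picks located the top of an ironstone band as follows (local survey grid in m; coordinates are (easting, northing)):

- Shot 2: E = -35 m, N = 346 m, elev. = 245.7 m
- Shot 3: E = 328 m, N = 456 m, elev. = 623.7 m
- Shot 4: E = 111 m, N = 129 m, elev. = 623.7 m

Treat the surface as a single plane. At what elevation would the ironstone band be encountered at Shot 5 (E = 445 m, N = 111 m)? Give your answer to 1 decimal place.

1074.6 m

Two edge vectors: Shot 2→Shot 3 = (363, 110, 378), Shot 2→Shot 4 = (146, -217, 378).
Normal n = (Shot 2→Shot 3) × (Shot 2→Shot 4) = (123606, -82026, -94831).
So ∂z/∂E = −n_x/n_z = 1.30343 and ∂z/∂N = −n_y/n_z = −0.86497.
Intercept c from Shot 2: 245.7 + 45.62 + 299.28 = 590.60.
At (445, 111): z = 580.0 − 96.0 + 590.60 = 1074.6 m.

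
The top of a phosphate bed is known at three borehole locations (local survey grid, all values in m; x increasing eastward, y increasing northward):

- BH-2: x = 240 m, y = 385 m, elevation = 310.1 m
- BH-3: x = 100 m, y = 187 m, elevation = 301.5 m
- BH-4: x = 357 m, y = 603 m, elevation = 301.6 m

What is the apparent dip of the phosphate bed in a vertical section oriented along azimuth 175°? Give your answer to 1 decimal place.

Let the plane be z = a·x + b·y + c.
BH-3−BH-2: −140a − 198b = −8.6;  BH-4−BH-2: 117a + 218b = −8.5.
Solving gives a = 0.48379, b = −0.29864.
Unit vector along 175° is (sin 175°, cos 175°) = (0.0872, -0.9962).
Slope in that direction = a·(0.0872) + b·(-0.9962) = 0.33967.
Apparent dip = arctan|0.33967| = 18.8° (true dip is 29.6°, so apparent ≤ true as expected).

18.8°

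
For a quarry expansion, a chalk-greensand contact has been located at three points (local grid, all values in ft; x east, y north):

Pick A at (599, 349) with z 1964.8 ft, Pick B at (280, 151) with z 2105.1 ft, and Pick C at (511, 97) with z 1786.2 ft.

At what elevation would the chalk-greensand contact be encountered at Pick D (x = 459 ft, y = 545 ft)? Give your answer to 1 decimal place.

Two edge vectors: Pick A→Pick B = (-319, -198, 140.3), Pick A→Pick C = (-88, -252, -178.6).
Normal n = (Pick A→Pick B) × (Pick A→Pick C) = (70718.4, -69319.8, 62964).
So ∂z/∂x = −n_x/n_z = −1.12316 and ∂z/∂y = −n_y/n_z = 1.10094.
Intercept c from Pick A: 1964.8 + 672.77 − 384.23 = 2253.34.
At (459, 545): z = −515.5 + 600.0 + 2253.34 = 2337.8 ft.

2337.8 ft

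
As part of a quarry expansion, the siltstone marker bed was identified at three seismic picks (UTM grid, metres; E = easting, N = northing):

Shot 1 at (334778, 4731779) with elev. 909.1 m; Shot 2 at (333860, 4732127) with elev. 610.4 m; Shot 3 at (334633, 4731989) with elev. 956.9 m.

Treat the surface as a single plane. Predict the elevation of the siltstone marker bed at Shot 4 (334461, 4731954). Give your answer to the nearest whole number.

840 m

Two edge vectors: Shot 1→Shot 2 = (-918, 348, -298.7), Shot 1→Shot 3 = (-145, 210, 47.8).
Normal n = (Shot 1→Shot 2) × (Shot 1→Shot 3) = (79361.4, 87191.9, -142320).
So ∂z/∂E = −n_x/n_z = 0.55762648 and ∂z/∂N = −n_y/n_z = 0.61264685.
Intercept c from Shot 1: 909.1 − 186681.08 − 2898909.51 = −3084681.49.
At (334461, 4731954): z = 186504.3 + 2899016.7 − 3084681.49 = 839.5 m.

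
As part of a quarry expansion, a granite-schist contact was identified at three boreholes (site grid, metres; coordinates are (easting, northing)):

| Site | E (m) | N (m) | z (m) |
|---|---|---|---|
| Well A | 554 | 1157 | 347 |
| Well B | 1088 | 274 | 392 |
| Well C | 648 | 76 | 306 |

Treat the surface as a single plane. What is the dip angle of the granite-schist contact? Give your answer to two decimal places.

Two edge vectors: Well A→Well B = (534, -883, 45), Well A→Well C = (94, -1081, -41).
Normal n = (Well A→Well B) × (Well A→Well C) = (84848, 26124, -494252).
So ∂z/∂E = −n_x/n_z = 0.17167 and ∂z/∂N = −n_y/n_z = 0.05286.
Gradient magnitude |∇z| = √(a² + b²) = √(0.02947 + 0.00279) = 0.17962.
True dip = arctan(0.17962) = 10.18°, dipping toward WSW (azimuth ≈ 253°).

10.18°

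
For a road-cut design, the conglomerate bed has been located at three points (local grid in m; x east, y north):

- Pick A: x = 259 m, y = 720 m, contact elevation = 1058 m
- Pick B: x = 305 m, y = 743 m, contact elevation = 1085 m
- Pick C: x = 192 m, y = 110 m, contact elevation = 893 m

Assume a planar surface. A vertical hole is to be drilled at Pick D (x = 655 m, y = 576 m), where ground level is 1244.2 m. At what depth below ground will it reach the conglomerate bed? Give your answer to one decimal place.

Two edge vectors: Pick A→Pick B = (46, 23, 27), Pick A→Pick C = (-67, -610, -165).
Normal n = (Pick A→Pick B) × (Pick A→Pick C) = (12675, 5781, -26519).
So ∂z/∂x = −n_x/n_z = 0.47796 and ∂z/∂y = −n_y/n_z = 0.21799.
Intercept c from Pick A: 1058 − 123.79 − 156.96 = 777.25.
At (655, 576): z_contact = 313.06 + 125.56 + 777.25 = 1215.88 m.
Depth below ground = 1244.2 − 1215.88 = 28.3 m.

28.3 m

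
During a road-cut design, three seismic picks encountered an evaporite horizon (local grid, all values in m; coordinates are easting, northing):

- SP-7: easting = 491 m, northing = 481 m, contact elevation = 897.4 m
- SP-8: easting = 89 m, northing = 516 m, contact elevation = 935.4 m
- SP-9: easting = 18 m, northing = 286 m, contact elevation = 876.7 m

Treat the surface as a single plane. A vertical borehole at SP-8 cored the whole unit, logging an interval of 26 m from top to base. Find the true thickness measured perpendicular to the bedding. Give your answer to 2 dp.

25.00 m

Let the plane be z = a·easting + b·northing + c.
SP-8−SP-7: −402a + 35b = 38;  SP-9−SP-7: −473a − 195b = −20.7.
Solving gives a = −0.07041, b = 0.27695.
|∇z| = √(a²+b²) = 0.28577, so dip δ = arctan(0.28577) = 15.95°.
True thickness = vertical thickness × cos δ = 26 × cos 15.95° = 25.00 m.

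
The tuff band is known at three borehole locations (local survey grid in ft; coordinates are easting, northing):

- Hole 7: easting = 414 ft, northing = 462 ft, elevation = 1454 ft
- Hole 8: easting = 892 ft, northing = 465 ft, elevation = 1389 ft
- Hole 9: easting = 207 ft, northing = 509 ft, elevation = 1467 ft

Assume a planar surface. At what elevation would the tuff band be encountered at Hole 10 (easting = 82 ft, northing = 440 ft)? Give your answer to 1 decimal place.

Let the plane be z = a·easting + b·northing + c.
Hole 8−Hole 7: 478a + 3b = −65;  Hole 9−Hole 7: −207a + 47b = 13.
Solving gives a = −0.13401, b = −0.31364.
Then c = 1454 − a·414 − b·462 = 1654.38.
At (82, 440): z = −11.0 − 138.0 + 1654.38 = 1505.4 ft.

1505.4 ft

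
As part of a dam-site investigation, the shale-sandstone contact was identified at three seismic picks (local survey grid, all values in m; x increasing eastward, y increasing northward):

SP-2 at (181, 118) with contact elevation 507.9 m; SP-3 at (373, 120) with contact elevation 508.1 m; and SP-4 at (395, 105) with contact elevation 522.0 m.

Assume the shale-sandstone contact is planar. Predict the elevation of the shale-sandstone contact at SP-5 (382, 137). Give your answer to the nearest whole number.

493 m

Two edge vectors: SP-2→SP-3 = (192, 2, 0.2), SP-2→SP-4 = (214, -13, 14.1).
Normal n = (SP-2→SP-3) × (SP-2→SP-4) = (30.8, -2664.4, -2924).
So ∂z/∂x = −n_x/n_z = 0.01053 and ∂z/∂y = −n_y/n_z = −0.91122.
Intercept c from SP-2: 507.9 − 1.91 + 107.52 = 613.52.
At (382, 137): z = 4.0 − 124.8 + 613.52 = 492.7 m.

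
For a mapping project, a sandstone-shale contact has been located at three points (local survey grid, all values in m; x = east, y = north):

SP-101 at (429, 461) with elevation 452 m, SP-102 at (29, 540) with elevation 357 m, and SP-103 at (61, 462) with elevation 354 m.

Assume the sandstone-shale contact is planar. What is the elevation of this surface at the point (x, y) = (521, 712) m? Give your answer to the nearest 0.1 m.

513.7 m

Let the plane be z = a·x + b·y + c.
SP-102−SP-101: −400a + 79b = −95;  SP-103−SP-101: −368a + 1b = −98.
Solving gives a = 0.26671, b = 0.14788.
Then c = 452 − a·429 − b·461 = 269.41.
At (521, 712): z = 139.0 + 105.3 + 269.41 = 513.7 m.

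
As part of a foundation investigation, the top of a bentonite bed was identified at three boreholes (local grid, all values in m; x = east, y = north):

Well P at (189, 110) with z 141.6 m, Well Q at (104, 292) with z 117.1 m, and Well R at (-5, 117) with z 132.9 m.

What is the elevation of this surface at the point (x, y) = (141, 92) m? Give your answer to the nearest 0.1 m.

Let the plane be z = a·x + b·y + c.
Well Q−Well P: −85a + 182b = −24.5;  Well R−Well P: −194a + 7b = −8.7.
Solving gives a = 0.04067, b = −0.11562.
Then c = 141.6 − a·189 − b·110 = 146.63.
At (141, 92): z = 5.7 − 10.6 + 146.63 = 141.7 m.

141.7 m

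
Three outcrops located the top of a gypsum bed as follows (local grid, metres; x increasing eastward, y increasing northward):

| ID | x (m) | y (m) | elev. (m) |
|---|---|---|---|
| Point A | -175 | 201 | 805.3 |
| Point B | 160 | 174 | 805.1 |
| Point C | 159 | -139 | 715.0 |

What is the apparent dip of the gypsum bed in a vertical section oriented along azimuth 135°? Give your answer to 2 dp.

10.62°

Two edge vectors: Point A→Point B = (335, -27, -0.2), Point A→Point C = (334, -340, -90.3).
Normal n = (Point A→Point B) × (Point A→Point C) = (2370.1, 30183.7, -104882).
So ∂z/∂x = −n_x/n_z = 0.02260 and ∂z/∂y = −n_y/n_z = 0.28779.
Unit vector along 135° is (sin 135°, cos 135°) = (0.7071, -0.7071).
Slope in that direction = a·(0.7071) + b·(-0.7071) = −0.18752.
Apparent dip = arctan|0.18752| = 10.62° (true dip is 16.1°, so apparent ≤ true as expected).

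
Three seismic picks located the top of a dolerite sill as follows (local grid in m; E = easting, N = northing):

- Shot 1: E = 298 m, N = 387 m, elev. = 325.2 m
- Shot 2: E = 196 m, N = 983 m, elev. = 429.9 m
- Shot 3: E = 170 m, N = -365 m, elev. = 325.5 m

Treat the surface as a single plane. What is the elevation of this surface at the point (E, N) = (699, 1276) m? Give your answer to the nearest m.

Two edge vectors: Shot 1→Shot 2 = (-102, 596, 104.7), Shot 1→Shot 3 = (-128, -752, 0.3).
Normal n = (Shot 1→Shot 2) × (Shot 1→Shot 3) = (78913.2, -13371, 152992).
So ∂z/∂E = −n_x/n_z = −0.51580 and ∂z/∂N = −n_y/n_z = 0.08740.
Intercept c from Shot 1: 325.2 + 153.71 − 33.82 = 445.09.
At (699, 1276): z = −360.5 + 111.5 + 445.09 = 196.1 m.

196 m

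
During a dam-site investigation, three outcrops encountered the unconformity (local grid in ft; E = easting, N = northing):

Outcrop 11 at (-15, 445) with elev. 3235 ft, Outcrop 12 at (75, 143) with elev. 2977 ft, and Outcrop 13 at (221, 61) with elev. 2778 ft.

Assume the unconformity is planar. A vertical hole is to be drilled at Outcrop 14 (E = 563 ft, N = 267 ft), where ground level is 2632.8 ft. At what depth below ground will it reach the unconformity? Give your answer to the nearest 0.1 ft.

106.7 ft

Two edge vectors: Outcrop 11→Outcrop 12 = (90, -302, -258), Outcrop 11→Outcrop 13 = (236, -384, -457).
Normal n = (Outcrop 11→Outcrop 12) × (Outcrop 11→Outcrop 13) = (38942, -19758, 36712).
So ∂z/∂E = −n_x/n_z = −1.06074 and ∂z/∂N = −n_y/n_z = 0.53819.
Intercept c from Outcrop 11: 3235 − 15.91 − 239.49 = 2979.59.
At (563, 267): z_contact = −597.20 + 143.70 + 2979.59 = 2526.09 ft.
Depth below ground = 2632.8 − 2526.09 = 106.7 ft.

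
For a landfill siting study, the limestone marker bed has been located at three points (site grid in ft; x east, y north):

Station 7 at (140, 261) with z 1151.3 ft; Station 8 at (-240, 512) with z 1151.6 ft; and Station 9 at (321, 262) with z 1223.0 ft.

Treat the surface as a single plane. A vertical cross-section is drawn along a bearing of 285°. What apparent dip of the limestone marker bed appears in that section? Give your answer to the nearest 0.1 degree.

Let the plane be z = a·x + b·y + c.
Station 8−Station 7: −380a + 251b = 0.3;  Station 9−Station 7: 181a + 1b = 71.7.
Solving gives a = 0.39284, b = 0.59593.
Unit vector along 285° is (sin 285°, cos 285°) = (-0.9659, 0.2588).
Slope in that direction = a·(-0.9659) + b·(0.2588) = −0.22522.
Apparent dip = arctan|0.22522| = 12.7° (true dip is 35.5°, so apparent ≤ true as expected).

12.7°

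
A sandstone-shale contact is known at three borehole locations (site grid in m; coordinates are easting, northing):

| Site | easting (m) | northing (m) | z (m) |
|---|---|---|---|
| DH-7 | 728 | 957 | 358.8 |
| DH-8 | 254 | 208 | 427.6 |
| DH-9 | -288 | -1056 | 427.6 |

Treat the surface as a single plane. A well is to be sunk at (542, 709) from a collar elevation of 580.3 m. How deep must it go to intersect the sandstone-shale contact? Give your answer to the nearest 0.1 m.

185.6 m

Two edge vectors: DH-7→DH-8 = (-474, -749, 68.8), DH-7→DH-9 = (-1016, -2013, 68.8).
Normal n = (DH-7→DH-8) × (DH-7→DH-9) = (86963.2, -37289.6, 193178).
So ∂z/∂easting = −n_x/n_z = −0.450171 and ∂z/∂northing = −n_y/n_z = 0.193032.
Intercept c from DH-7: 358.8 + 327.72 − 184.73 = 501.79.
At (542, 709): z_contact = −243.99 + 136.86 + 501.79 = 394.66 m.
Depth below ground = 580.3 − 394.66 = 185.6 m.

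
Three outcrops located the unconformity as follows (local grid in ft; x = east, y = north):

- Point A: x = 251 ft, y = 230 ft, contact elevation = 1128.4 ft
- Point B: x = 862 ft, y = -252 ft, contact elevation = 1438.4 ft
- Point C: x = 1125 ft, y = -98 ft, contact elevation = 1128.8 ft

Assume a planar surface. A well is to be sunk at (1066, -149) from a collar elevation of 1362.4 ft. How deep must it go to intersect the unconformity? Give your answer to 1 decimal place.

Let the plane be z = a·x + b·y + c.
Point B−Point A: 611a − 482b = 310;  Point C−Point A: 874a − 328b = 0.4.
Solving gives a = −0.459509, b = −1.225643.
Then c = 1128.4 − a·251 − b·230 = 1525.63.
At (1066, -149): z_contact = −489.84 + 182.62 + 1525.63 = 1218.42 ft.
Depth below ground = 1362.4 − 1218.42 = 144.0 ft.

144.0 ft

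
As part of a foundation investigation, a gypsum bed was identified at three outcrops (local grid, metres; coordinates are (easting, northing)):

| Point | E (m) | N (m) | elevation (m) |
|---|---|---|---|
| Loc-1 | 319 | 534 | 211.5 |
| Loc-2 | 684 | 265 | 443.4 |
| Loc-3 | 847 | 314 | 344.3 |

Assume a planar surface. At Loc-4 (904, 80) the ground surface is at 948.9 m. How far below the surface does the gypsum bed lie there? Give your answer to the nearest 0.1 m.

Let the plane be z = a·E + b·N + c.
Loc-2−Loc-1: 365a − 269b = 231.9;  Loc-3−Loc-1: 528a − 220b = 132.8.
Solving gives a = −0.24776, b = −1.19826.
Then c = 211.5 − a·319 − b·534 = 930.41.
At (904, 80): z_contact = −223.98 − 95.86 + 930.41 = 610.57 m.
Depth below ground = 948.9 − 610.57 = 338.3 m.

338.3 m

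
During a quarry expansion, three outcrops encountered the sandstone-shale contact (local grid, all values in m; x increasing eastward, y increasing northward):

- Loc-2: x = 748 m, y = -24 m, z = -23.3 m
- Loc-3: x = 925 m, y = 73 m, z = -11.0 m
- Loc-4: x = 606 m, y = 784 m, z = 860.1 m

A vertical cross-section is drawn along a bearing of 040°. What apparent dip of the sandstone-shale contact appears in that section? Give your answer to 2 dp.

Two edge vectors: Loc-2→Loc-3 = (177, 97, 12.3), Loc-2→Loc-4 = (-142, 808, 883.4).
Normal n = (Loc-2→Loc-3) × (Loc-2→Loc-4) = (75751.4, -158108.4, 156790).
So ∂z/∂x = −n_x/n_z = −0.48314 and ∂z/∂y = −n_y/n_z = 1.00841.
Unit vector along 040° is (sin 40°, cos 40°) = (0.6428, 0.7660).
Slope in that direction = a·(0.6428) + b·(0.7660) = 0.46193.
Apparent dip = arctan|0.46193| = 24.79° (true dip is 48.2°, so apparent ≤ true as expected).

24.79°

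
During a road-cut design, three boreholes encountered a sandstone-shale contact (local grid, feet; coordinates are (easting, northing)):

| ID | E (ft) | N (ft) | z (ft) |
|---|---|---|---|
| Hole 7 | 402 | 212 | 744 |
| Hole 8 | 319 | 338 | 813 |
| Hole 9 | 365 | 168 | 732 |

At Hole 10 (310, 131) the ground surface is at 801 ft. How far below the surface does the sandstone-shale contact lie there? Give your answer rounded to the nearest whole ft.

Let the plane be z = a·E + b·N + c.
Hole 8−Hole 7: −83a + 126b = 69;  Hole 9−Hole 7: −37a − 44b = −12.
Solving gives a = −0.18331, b = 0.42687.
Then c = 744 − a·402 − b·212 = 727.19.
At (310, 131): z_contact = −56.8 + 55.9 + 727.19 = 726.3 ft.
Depth below ground = 801 − 726.3 = 75 ft.

75 ft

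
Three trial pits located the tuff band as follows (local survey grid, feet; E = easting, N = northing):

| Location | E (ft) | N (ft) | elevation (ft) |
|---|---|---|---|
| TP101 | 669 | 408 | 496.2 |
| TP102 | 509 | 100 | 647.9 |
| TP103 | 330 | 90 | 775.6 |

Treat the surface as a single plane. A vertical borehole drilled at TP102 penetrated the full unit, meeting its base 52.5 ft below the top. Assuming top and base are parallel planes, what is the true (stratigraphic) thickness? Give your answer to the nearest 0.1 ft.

42.7 ft

Two edge vectors: TP101→TP102 = (-160, -308, 151.7), TP101→TP103 = (-339, -318, 279.4).
Normal n = (TP101→TP102) × (TP101→TP103) = (-37814.6, -6722.3, -53532).
So ∂z/∂E = −n_x/n_z = −0.70639 and ∂z/∂N = −n_y/n_z = −0.12558.
|∇z| = √(a²+b²) = 0.71747, so dip δ = arctan(0.71747) = 35.66°.
True thickness = vertical thickness × cos δ = 52.5 × cos 35.66° = 42.7 ft.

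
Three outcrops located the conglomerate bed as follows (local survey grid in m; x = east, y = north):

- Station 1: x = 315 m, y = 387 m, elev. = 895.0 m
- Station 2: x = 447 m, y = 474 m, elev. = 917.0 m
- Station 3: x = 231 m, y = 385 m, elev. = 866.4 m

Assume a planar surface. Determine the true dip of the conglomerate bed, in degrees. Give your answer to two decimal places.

23.84°

Two edge vectors: Station 1→Station 2 = (132, 87, 22), Station 1→Station 3 = (-84, -2, -28.6).
Normal n = (Station 1→Station 2) × (Station 1→Station 3) = (-2444.2, 1927.2, 7044).
So ∂z/∂x = −n_x/n_z = 0.34699 and ∂z/∂y = −n_y/n_z = −0.27359.
Gradient magnitude |∇z| = √(a² + b²) = √(0.12040 + 0.07485) = 0.44188.
True dip = arctan(0.44188) = 23.84°, dipping toward NW (azimuth ≈ 308°).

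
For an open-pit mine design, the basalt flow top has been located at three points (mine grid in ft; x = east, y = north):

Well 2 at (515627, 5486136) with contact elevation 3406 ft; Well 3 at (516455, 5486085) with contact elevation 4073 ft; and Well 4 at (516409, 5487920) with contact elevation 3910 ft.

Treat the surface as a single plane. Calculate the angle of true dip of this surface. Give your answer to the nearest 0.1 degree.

Let the plane be z = a·x + b·y + c.
Well 3−Well 2: 828a − 51b = 667;  Well 4−Well 2: 782a + 1784b = 504.
Solving gives a = 0.80132, b = −0.06874.
Gradient magnitude |∇z| = √(a² + b²) = √(0.64212 + 0.00473) = 0.80426.
True dip = arctan(0.80426) = 38.8°, dipping toward W (azimuth ≈ 275°).

38.8°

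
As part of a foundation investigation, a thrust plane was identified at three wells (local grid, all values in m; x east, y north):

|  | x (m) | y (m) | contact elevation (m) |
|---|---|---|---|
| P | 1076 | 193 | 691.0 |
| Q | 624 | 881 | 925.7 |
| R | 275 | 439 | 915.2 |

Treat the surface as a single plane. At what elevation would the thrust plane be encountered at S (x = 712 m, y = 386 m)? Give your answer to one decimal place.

808.9 m

Two edge vectors: P→Q = (-452, 688, 234.7), P→R = (-801, 246, 224.2).
Normal n = (P→Q) × (P→R) = (96513.4, -86656.3, 439896).
So ∂z/∂x = −n_x/n_z = −0.219400 and ∂z/∂y = −n_y/n_z = 0.196993.
Intercept c from P: 691 + 236.07 − 38.02 = 889.06.
At (712, 386): z = −156.2 + 76.0 + 889.06 = 808.9 m.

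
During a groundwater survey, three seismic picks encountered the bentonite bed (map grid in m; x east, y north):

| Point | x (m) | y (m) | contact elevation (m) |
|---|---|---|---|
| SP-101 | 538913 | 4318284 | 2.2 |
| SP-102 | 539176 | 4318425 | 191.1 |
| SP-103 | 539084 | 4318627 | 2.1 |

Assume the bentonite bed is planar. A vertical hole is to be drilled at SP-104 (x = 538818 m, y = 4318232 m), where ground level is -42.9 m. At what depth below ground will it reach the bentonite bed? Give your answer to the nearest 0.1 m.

Two edge vectors: SP-101→SP-102 = (263, 141, 188.9), SP-101→SP-103 = (171, 343, -0.1).
Normal n = (SP-101→SP-102) × (SP-101→SP-103) = (-64806.8, 32328.2, 66098).
So ∂z/∂x = −n_x/n_z = 0.980465370 and ∂z/∂y = −n_y/n_z = −0.489094980.
Intercept c from SP-101: 2.2 − 528385.53 + 2112051.03 = 1583667.69.
At (538818, 4318232): z_contact = 528292.39 − 2112025.59 + 1583667.69 = -65.51 m.
Depth below ground = -42.9 − (-65.51) = 22.6 m.

22.6 m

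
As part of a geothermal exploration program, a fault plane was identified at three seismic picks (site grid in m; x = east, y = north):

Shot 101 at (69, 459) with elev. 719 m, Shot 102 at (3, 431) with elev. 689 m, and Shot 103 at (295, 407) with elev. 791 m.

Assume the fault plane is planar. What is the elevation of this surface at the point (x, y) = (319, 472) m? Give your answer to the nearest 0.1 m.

Two edge vectors: Shot 101→Shot 102 = (-66, -28, -30), Shot 101→Shot 103 = (226, -52, 72).
Normal n = (Shot 101→Shot 102) × (Shot 101→Shot 103) = (-3576, -2028, 9760).
So ∂z/∂x = −n_x/n_z = 0.36639 and ∂z/∂y = −n_y/n_z = 0.20779.
Intercept c from Shot 101: 719 − 25.28 − 95.37 = 598.34.
At (319, 472): z = 116.9 + 98.1 + 598.34 = 813.3 m.

813.3 m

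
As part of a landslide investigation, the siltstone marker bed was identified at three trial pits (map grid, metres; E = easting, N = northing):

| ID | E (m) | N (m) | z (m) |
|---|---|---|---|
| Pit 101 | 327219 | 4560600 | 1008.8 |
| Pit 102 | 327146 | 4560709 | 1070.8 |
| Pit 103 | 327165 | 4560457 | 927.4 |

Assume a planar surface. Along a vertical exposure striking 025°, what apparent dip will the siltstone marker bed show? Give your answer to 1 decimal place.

Let the plane be z = a·E + b·N + c.
Pit 102−Pit 101: −73a + 109b = 62;  Pit 103−Pit 101: −54a − 143b = −81.4.
Solving gives a = 0.00040, b = 0.56908.
Unit vector along 025° is (sin 25°, cos 25°) = (0.4226, 0.9063).
Slope in that direction = a·(0.4226) + b·(0.9063) = 0.51593.
Apparent dip = arctan|0.51593| = 27.3° (true dip is 29.6°, so apparent ≤ true as expected).

27.3°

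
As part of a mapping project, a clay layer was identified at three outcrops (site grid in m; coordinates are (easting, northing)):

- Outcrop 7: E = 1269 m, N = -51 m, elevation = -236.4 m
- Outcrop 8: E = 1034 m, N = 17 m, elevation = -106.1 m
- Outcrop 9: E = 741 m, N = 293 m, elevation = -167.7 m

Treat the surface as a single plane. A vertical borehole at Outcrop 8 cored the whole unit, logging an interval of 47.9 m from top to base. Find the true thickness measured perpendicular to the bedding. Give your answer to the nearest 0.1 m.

26.9 m

Two edge vectors: Outcrop 7→Outcrop 8 = (-235, 68, 130.3), Outcrop 7→Outcrop 9 = (-528, 344, 68.7).
Normal n = (Outcrop 7→Outcrop 8) × (Outcrop 7→Outcrop 9) = (-40151.6, -52653.9, -44936).
So ∂z/∂E = −n_x/n_z = −0.89353 and ∂z/∂N = −n_y/n_z = −1.17175.
|∇z| = √(a²+b²) = 1.47357, so dip δ = arctan(1.47357) = 55.84°.
True thickness = vertical thickness × cos δ = 47.9 × cos 55.84° = 26.9 m.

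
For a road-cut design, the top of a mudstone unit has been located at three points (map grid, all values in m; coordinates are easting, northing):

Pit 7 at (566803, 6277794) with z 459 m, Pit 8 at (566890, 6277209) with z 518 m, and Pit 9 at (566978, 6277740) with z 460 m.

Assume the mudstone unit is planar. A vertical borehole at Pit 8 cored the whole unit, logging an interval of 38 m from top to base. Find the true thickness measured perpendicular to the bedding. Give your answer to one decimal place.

37.8 m

Two edge vectors: Pit 7→Pit 8 = (87, -585, 59), Pit 7→Pit 9 = (175, -54, 1).
Normal n = (Pit 7→Pit 8) × (Pit 7→Pit 9) = (2601, 10238, 97677).
So ∂z/∂easting = −n_x/n_z = −0.02663 and ∂z/∂northing = −n_y/n_z = −0.10481.
|∇z| = √(a²+b²) = 0.10814, so dip δ = arctan(0.10814) = 6.17°.
True thickness = vertical thickness × cos δ = 38 × cos 6.17° = 37.8 m.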